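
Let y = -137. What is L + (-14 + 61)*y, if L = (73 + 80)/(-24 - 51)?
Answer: -161026/25 ≈ -6441.0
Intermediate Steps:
L = -51/25 (L = 153/(-75) = 153*(-1/75) = -51/25 ≈ -2.0400)
L + (-14 + 61)*y = -51/25 + (-14 + 61)*(-137) = -51/25 + 47*(-137) = -51/25 - 6439 = -161026/25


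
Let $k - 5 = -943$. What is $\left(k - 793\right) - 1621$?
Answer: $-3352$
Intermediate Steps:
$k = -938$ ($k = 5 - 943 = -938$)
$\left(k - 793\right) - 1621 = \left(-938 - 793\right) - 1621 = -1731 - 1621 = -3352$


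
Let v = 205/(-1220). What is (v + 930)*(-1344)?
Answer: -76231344/61 ≈ -1.2497e+6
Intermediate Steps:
v = -41/244 (v = 205*(-1/1220) = -41/244 ≈ -0.16803)
(v + 930)*(-1344) = (-41/244 + 930)*(-1344) = (226879/244)*(-1344) = -76231344/61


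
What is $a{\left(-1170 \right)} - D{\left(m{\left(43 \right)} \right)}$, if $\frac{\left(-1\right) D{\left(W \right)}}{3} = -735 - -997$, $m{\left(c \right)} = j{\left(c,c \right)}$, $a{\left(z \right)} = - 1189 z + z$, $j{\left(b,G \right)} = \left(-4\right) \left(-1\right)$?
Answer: $1390746$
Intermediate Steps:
$j{\left(b,G \right)} = 4$
$a{\left(z \right)} = - 1188 z$
$m{\left(c \right)} = 4$
$D{\left(W \right)} = -786$ ($D{\left(W \right)} = - 3 \left(-735 - -997\right) = - 3 \left(-735 + 997\right) = \left(-3\right) 262 = -786$)
$a{\left(-1170 \right)} - D{\left(m{\left(43 \right)} \right)} = \left(-1188\right) \left(-1170\right) - -786 = 1389960 + 786 = 1390746$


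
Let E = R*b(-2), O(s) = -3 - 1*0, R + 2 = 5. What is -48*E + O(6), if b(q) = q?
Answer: 285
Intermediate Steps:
R = 3 (R = -2 + 5 = 3)
O(s) = -3 (O(s) = -3 + 0 = -3)
E = -6 (E = 3*(-2) = -6)
-48*E + O(6) = -48*(-6) - 3 = 288 - 3 = 285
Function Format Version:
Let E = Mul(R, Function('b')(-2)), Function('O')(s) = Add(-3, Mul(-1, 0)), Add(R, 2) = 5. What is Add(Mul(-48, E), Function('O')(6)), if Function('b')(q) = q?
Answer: 285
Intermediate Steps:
R = 3 (R = Add(-2, 5) = 3)
Function('O')(s) = -3 (Function('O')(s) = Add(-3, 0) = -3)
E = -6 (E = Mul(3, -2) = -6)
Add(Mul(-48, E), Function('O')(6)) = Add(Mul(-48, -6), -3) = Add(288, -3) = 285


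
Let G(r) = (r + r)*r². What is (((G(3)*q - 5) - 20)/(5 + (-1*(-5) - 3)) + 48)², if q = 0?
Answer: 96721/49 ≈ 1973.9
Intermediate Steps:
G(r) = 2*r³ (G(r) = (2*r)*r² = 2*r³)
(((G(3)*q - 5) - 20)/(5 + (-1*(-5) - 3)) + 48)² = ((((2*3³)*0 - 5) - 20)/(5 + (-1*(-5) - 3)) + 48)² = ((((2*27)*0 - 5) - 20)/(5 + (5 - 3)) + 48)² = (((54*0 - 5) - 20)/(5 + 2) + 48)² = (((0 - 5) - 20)/7 + 48)² = ((-5 - 20)*(⅐) + 48)² = (-25*⅐ + 48)² = (-25/7 + 48)² = (311/7)² = 96721/49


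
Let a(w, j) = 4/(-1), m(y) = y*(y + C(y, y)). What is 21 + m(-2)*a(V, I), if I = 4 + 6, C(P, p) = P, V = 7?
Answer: -11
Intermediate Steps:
I = 10
m(y) = 2*y² (m(y) = y*(y + y) = y*(2*y) = 2*y²)
a(w, j) = -4 (a(w, j) = 4*(-1) = -4)
21 + m(-2)*a(V, I) = 21 + (2*(-2)²)*(-4) = 21 + (2*4)*(-4) = 21 + 8*(-4) = 21 - 32 = -11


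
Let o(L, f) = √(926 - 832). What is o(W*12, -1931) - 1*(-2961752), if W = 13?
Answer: 2961752 + √94 ≈ 2.9618e+6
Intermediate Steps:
o(L, f) = √94
o(W*12, -1931) - 1*(-2961752) = √94 - 1*(-2961752) = √94 + 2961752 = 2961752 + √94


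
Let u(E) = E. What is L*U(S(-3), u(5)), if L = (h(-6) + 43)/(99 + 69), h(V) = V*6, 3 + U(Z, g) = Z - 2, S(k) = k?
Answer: -1/3 ≈ -0.33333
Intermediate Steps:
U(Z, g) = -5 + Z (U(Z, g) = -3 + (Z - 2) = -3 + (-2 + Z) = -5 + Z)
h(V) = 6*V
L = 1/24 (L = (6*(-6) + 43)/(99 + 69) = (-36 + 43)/168 = 7*(1/168) = 1/24 ≈ 0.041667)
L*U(S(-3), u(5)) = (-5 - 3)/24 = (1/24)*(-8) = -1/3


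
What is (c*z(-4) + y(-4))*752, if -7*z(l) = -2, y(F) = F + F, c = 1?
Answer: -40608/7 ≈ -5801.1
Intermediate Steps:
y(F) = 2*F
z(l) = 2/7 (z(l) = -⅐*(-2) = 2/7)
(c*z(-4) + y(-4))*752 = (1*(2/7) + 2*(-4))*752 = (2/7 - 8)*752 = -54/7*752 = -40608/7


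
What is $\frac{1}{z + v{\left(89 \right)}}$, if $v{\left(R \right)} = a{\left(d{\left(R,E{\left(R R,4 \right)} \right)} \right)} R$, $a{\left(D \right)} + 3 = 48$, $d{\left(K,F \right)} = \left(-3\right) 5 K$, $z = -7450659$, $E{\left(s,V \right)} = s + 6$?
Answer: $- \frac{1}{7446654} \approx -1.3429 \cdot 10^{-7}$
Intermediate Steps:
$E{\left(s,V \right)} = 6 + s$
$d{\left(K,F \right)} = - 15 K$
$a{\left(D \right)} = 45$ ($a{\left(D \right)} = -3 + 48 = 45$)
$v{\left(R \right)} = 45 R$
$\frac{1}{z + v{\left(89 \right)}} = \frac{1}{-7450659 + 45 \cdot 89} = \frac{1}{-7450659 + 4005} = \frac{1}{-7446654} = - \frac{1}{7446654}$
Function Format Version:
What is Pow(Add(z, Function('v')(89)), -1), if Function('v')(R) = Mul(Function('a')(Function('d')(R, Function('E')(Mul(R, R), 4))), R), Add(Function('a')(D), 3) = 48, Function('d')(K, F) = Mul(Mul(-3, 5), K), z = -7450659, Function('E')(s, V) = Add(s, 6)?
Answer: Rational(-1, 7446654) ≈ -1.3429e-7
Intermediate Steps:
Function('E')(s, V) = Add(6, s)
Function('d')(K, F) = Mul(-15, K)
Function('a')(D) = 45 (Function('a')(D) = Add(-3, 48) = 45)
Function('v')(R) = Mul(45, R)
Pow(Add(z, Function('v')(89)), -1) = Pow(Add(-7450659, Mul(45, 89)), -1) = Pow(Add(-7450659, 4005), -1) = Pow(-7446654, -1) = Rational(-1, 7446654)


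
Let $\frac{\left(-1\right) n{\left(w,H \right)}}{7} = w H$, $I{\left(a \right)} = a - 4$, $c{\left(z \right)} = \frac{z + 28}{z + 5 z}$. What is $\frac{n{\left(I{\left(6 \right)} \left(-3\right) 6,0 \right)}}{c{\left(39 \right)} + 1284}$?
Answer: $0$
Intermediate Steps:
$c{\left(z \right)} = \frac{28 + z}{6 z}$
$I{\left(a \right)} = -4 + a$
$n{\left(w,H \right)} = - 7 H w$ ($n{\left(w,H \right)} = - 7 w H = - 7 H w$)
$\frac{n{\left(I{\left(6 \right)} \left(-3\right) 6,0 \right)}}{c{\left(39 \right)} + 1284} = \frac{\left(-7\right) 0 \left(-4 + 6\right) \left(-3\right) 6}{\frac{28 + 39}{6 \cdot 39} + 1284} = \frac{\left(-7\right) 0 \cdot 2 \left(-3\right) 6}{\frac{1}{6} \cdot \frac{1}{39} \cdot 67 + 1284} = \frac{\left(-7\right) 0 \left(\left(-6\right) 6\right)}{\frac{67}{234} + 1284} = \frac{\left(-7\right) 0 \left(-36\right)}{\frac{300523}{234}} = 0 \cdot \frac{234}{300523} = 0$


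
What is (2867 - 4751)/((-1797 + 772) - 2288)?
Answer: 1884/3313 ≈ 0.56867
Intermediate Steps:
(2867 - 4751)/((-1797 + 772) - 2288) = -1884/(-1025 - 2288) = -1884/(-3313) = -1884*(-1/3313) = 1884/3313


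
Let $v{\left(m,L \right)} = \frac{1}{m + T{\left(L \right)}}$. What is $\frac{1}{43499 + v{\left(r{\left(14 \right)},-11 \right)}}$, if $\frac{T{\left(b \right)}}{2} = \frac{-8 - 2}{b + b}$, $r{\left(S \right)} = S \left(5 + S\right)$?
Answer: $\frac{2936}{127713075} \approx 2.2989 \cdot 10^{-5}$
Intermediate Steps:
$T{\left(b \right)} = - \frac{10}{b}$ ($T{\left(b \right)} = 2 \frac{-8 - 2}{b + b} = 2 \left(- \frac{10}{2 b}\right) = 2 \left(- 10 \frac{1}{2 b}\right) = 2 \left(- \frac{5}{b}\right) = - \frac{10}{b}$)
$v{\left(m,L \right)} = \frac{1}{m - \frac{10}{L}}$
$\frac{1}{43499 + v{\left(r{\left(14 \right)},-11 \right)}} = \frac{1}{43499 - \frac{11}{-10 - 11 \cdot 14 \left(5 + 14\right)}} = \frac{1}{43499 - \frac{11}{-10 - 11 \cdot 14 \cdot 19}} = \frac{1}{43499 - \frac{11}{-10 - 2926}} = \frac{1}{43499 - \frac{11}{-2936}} = \frac{1}{43499 - - \frac{11}{2936}} = \frac{1}{43499 + \frac{11}{2936}} = \frac{1}{\frac{127713075}{2936}} = \frac{2936}{127713075}$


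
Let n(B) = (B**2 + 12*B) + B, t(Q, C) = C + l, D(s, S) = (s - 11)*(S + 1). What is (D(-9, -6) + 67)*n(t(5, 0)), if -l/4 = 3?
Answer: -2004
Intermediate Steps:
l = -12 (l = -4*3 = -12)
D(s, S) = (1 + S)*(-11 + s) (D(s, S) = (-11 + s)*(1 + S) = (1 + S)*(-11 + s))
t(Q, C) = -12 + C (t(Q, C) = C - 12 = -12 + C)
n(B) = B**2 + 13*B
(D(-9, -6) + 67)*n(t(5, 0)) = ((-11 - 9 - 11*(-6) - 6*(-9)) + 67)*((-12 + 0)*(13 + (-12 + 0))) = ((-11 - 9 + 66 + 54) + 67)*(-12*(13 - 12)) = (100 + 67)*(-12*1) = 167*(-12) = -2004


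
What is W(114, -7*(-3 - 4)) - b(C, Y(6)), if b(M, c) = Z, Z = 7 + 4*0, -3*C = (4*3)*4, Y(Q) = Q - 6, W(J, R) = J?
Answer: 107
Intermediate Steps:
Y(Q) = -6 + Q
C = -16 (C = -4*3*4/3 = -4*4 = -⅓*48 = -16)
Z = 7 (Z = 7 + 0 = 7)
b(M, c) = 7
W(114, -7*(-3 - 4)) - b(C, Y(6)) = 114 - 1*7 = 114 - 7 = 107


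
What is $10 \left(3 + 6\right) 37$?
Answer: $3330$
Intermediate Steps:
$10 \left(3 + 6\right) 37 = 10 \cdot 9 \cdot 37 = 90 \cdot 37 = 3330$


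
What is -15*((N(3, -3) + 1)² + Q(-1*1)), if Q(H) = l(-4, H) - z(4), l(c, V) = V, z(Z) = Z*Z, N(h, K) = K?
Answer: 195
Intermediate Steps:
z(Z) = Z²
Q(H) = -16 + H (Q(H) = H - 1*4² = H - 1*16 = H - 16 = -16 + H)
-15*((N(3, -3) + 1)² + Q(-1*1)) = -15*((-3 + 1)² + (-16 - 1*1)) = -15*((-2)² + (-16 - 1)) = -15*(4 - 17) = -15*(-13) = 195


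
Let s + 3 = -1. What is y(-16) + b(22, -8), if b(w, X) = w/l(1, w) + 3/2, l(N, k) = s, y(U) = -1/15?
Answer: -61/15 ≈ -4.0667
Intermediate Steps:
s = -4 (s = -3 - 1 = -4)
y(U) = -1/15 (y(U) = -1*1/15 = -1/15)
l(N, k) = -4
b(w, X) = 3/2 - w/4 (b(w, X) = w/(-4) + 3/2 = w*(-¼) + 3*(½) = -w/4 + 3/2 = 3/2 - w/4)
y(-16) + b(22, -8) = -1/15 + (3/2 - ¼*22) = -1/15 + (3/2 - 11/2) = -1/15 - 4 = -61/15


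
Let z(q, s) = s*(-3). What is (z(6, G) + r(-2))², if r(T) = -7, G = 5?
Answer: 484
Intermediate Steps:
z(q, s) = -3*s
(z(6, G) + r(-2))² = (-3*5 - 7)² = (-15 - 7)² = (-22)² = 484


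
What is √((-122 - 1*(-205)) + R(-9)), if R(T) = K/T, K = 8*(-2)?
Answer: √763/3 ≈ 9.2075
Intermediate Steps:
K = -16
R(T) = -16/T
√((-122 - 1*(-205)) + R(-9)) = √((-122 - 1*(-205)) - 16/(-9)) = √((-122 + 205) - 16*(-⅑)) = √(83 + 16/9) = √(763/9) = √763/3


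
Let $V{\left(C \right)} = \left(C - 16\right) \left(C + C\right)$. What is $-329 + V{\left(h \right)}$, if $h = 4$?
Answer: $-425$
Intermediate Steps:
$V{\left(C \right)} = 2 C \left(-16 + C\right)$ ($V{\left(C \right)} = \left(-16 + C\right) 2 C = 2 C \left(-16 + C\right)$)
$-329 + V{\left(h \right)} = -329 + 2 \cdot 4 \left(-16 + 4\right) = -329 + 2 \cdot 4 \left(-12\right) = -329 - 96 = -425$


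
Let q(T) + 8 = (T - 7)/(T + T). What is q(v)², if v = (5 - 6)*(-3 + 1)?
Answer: 1369/16 ≈ 85.563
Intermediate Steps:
v = 2 (v = -1*(-2) = 2)
q(T) = -8 + (-7 + T)/(2*T) (q(T) = -8 + (T - 7)/(T + T) = -8 + (-7 + T)/((2*T)) = -8 + (-7 + T)*(1/(2*T)) = -8 + (-7 + T)/(2*T))
q(v)² = ((½)*(-7 - 15*2)/2)² = ((½)*(½)*(-7 - 30))² = ((½)*(½)*(-37))² = (-37/4)² = 1369/16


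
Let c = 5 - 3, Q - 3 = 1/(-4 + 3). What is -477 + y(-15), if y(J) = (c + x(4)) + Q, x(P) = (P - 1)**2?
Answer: -464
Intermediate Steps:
Q = 2 (Q = 3 + 1/(-4 + 3) = 3 + 1/(-1) = 3 - 1 = 2)
x(P) = (-1 + P)**2
c = 2
y(J) = 13 (y(J) = (2 + (-1 + 4)**2) + 2 = (2 + 3**2) + 2 = (2 + 9) + 2 = 11 + 2 = 13)
-477 + y(-15) = -477 + 13 = -464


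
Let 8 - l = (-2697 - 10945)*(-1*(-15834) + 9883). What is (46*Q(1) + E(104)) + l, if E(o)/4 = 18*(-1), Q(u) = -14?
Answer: 350830606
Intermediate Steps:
l = 350831322 (l = 8 - (-2697 - 10945)*(-1*(-15834) + 9883) = 8 - (-13642)*(15834 + 9883) = 8 - (-13642)*25717 = 8 - 1*(-350831314) = 8 + 350831314 = 350831322)
E(o) = -72 (E(o) = 4*(18*(-1)) = 4*(-18) = -72)
(46*Q(1) + E(104)) + l = (46*(-14) - 72) + 350831322 = (-644 - 72) + 350831322 = -716 + 350831322 = 350830606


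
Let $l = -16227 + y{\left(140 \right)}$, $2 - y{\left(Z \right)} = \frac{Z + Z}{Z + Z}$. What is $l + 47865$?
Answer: $31639$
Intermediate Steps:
$y{\left(Z \right)} = 1$ ($y{\left(Z \right)} = 2 - \frac{Z + Z}{Z + Z} = 2 - \frac{2 Z}{2 Z} = 2 - 2 Z \frac{1}{2 Z} = 2 - 1 = 1$)
$l = -16226$ ($l = -16227 + 1 = -16226$)
$l + 47865 = -16226 + 47865 = 31639$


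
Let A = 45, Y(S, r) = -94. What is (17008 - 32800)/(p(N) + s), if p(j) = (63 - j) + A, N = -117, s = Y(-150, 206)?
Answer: -15792/131 ≈ -120.55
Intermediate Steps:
s = -94
p(j) = 108 - j (p(j) = (63 - j) + 45 = 108 - j)
(17008 - 32800)/(p(N) + s) = (17008 - 32800)/((108 - 1*(-117)) - 94) = -15792/((108 + 117) - 94) = -15792/(225 - 94) = -15792/131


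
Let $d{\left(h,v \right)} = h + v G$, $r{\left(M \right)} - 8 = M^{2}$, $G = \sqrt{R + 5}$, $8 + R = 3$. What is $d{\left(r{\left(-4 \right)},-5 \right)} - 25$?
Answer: $-1$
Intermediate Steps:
$R = -5$ ($R = -8 + 3 = -5$)
$G = 0$ ($G = \sqrt{-5 + 5} = \sqrt{0} = 0$)
$r{\left(M \right)} = 8 + M^{2}$
$d{\left(h,v \right)} = h$ ($d{\left(h,v \right)} = h + v 0 = h + 0 = h$)
$d{\left(r{\left(-4 \right)},-5 \right)} - 25 = \left(8 + \left(-4\right)^{2}\right) - 25 = \left(8 + 16\right) - 25 = 24 - 25 = -1$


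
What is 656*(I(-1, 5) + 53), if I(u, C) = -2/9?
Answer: 311600/9 ≈ 34622.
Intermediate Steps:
I(u, C) = -2/9 (I(u, C) = -2*1/9 = -2/9)
656*(I(-1, 5) + 53) = 656*(-2/9 + 53) = 656*(475/9) = 311600/9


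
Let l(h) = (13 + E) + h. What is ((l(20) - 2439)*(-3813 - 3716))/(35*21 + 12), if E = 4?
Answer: 18084658/747 ≈ 24210.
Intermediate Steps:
l(h) = 17 + h (l(h) = (13 + 4) + h = 17 + h)
((l(20) - 2439)*(-3813 - 3716))/(35*21 + 12) = (((17 + 20) - 2439)*(-3813 - 3716))/(35*21 + 12) = ((37 - 2439)*(-7529))/(735 + 12) = -2402*(-7529)/747 = 18084658*(1/747) = 18084658/747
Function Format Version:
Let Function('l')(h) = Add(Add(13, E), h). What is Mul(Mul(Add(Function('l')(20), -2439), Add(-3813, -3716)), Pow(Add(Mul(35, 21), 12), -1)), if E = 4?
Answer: Rational(18084658, 747) ≈ 24210.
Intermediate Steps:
Function('l')(h) = Add(17, h) (Function('l')(h) = Add(Add(13, 4), h) = Add(17, h))
Mul(Mul(Add(Function('l')(20), -2439), Add(-3813, -3716)), Pow(Add(Mul(35, 21), 12), -1)) = Mul(Mul(Add(Add(17, 20), -2439), Add(-3813, -3716)), Pow(Add(Mul(35, 21), 12), -1)) = Mul(Mul(Add(37, -2439), -7529), Pow(Add(735, 12), -1)) = Mul(Mul(-2402, -7529), Pow(747, -1)) = Mul(18084658, Rational(1, 747)) = Rational(18084658, 747)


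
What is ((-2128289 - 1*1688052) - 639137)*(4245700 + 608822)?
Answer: -21629215971516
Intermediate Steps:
((-2128289 - 1*1688052) - 639137)*(4245700 + 608822) = ((-2128289 - 1688052) - 639137)*4854522 = (-3816341 - 639137)*4854522 = -4455478*4854522 = -21629215971516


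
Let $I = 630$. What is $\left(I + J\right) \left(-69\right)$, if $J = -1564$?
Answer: $64446$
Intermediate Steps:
$\left(I + J\right) \left(-69\right) = \left(630 - 1564\right) \left(-69\right) = \left(-934\right) \left(-69\right) = 64446$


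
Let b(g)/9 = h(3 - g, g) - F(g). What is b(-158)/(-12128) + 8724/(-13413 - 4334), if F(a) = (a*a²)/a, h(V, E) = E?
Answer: 1953378267/107617808 ≈ 18.151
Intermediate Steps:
F(a) = a² (F(a) = a³/a = a²)
b(g) = -9*g² + 9*g (b(g) = 9*(g - g²) = -9*g² + 9*g)
b(-158)/(-12128) + 8724/(-13413 - 4334) = (9*(-158)*(1 - 1*(-158)))/(-12128) + 8724/(-13413 - 4334) = (9*(-158)*(1 + 158))*(-1/12128) + 8724/(-17747) = (9*(-158)*159)*(-1/12128) + 8724*(-1/17747) = -226098*(-1/12128) - 8724/17747 = 113049/6064 - 8724/17747 = 1953378267/107617808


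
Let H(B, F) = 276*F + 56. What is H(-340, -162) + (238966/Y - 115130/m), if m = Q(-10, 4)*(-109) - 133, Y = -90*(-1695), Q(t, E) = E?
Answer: -1929242085023/43400475 ≈ -44452.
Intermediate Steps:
Y = 152550
m = -569 (m = 4*(-109) - 133 = -436 - 133 = -569)
H(B, F) = 56 + 276*F
H(-340, -162) + (238966/Y - 115130/m) = (56 + 276*(-162)) + (238966/152550 - 115130/(-569)) = (56 - 44712) + (238966*(1/152550) - 115130*(-1/569)) = -44656 + (119483/76275 + 115130/569) = -44656 + 8849526577/43400475 = -1929242085023/43400475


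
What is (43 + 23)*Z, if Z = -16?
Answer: -1056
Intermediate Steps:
(43 + 23)*Z = (43 + 23)*(-16) = 66*(-16) = -1056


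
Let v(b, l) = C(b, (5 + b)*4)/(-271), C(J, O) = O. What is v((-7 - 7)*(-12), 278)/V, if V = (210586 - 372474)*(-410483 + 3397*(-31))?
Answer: -173/5657139330480 ≈ -3.0581e-11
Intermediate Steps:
v(b, l) = -20/271 - 4*b/271 (v(b, l) = ((5 + b)*4)/(-271) = (20 + 4*b)*(-1/271) = -20/271 - 4*b/271)
V = 83500211520 (V = -161888*(-410483 - 105307) = -161888*(-515790) = 83500211520)
v((-7 - 7)*(-12), 278)/V = (-20/271 - 4*(-7 - 7)*(-12)/271)/83500211520 = (-20/271 - (-56)*(-12)/271)*(1/83500211520) = (-20/271 - 4/271*168)*(1/83500211520) = (-20/271 - 672/271)*(1/83500211520) = -692/271*1/83500211520 = -173/5657139330480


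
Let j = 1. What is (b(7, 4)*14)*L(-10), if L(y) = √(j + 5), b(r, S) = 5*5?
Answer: 350*√6 ≈ 857.32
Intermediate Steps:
b(r, S) = 25
L(y) = √6 (L(y) = √(1 + 5) = √6)
(b(7, 4)*14)*L(-10) = (25*14)*√6 = 350*√6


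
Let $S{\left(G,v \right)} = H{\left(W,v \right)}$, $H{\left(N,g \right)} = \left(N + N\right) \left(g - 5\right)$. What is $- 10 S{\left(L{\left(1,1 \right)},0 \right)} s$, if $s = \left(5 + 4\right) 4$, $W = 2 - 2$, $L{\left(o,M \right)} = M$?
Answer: $0$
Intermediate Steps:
$W = 0$ ($W = 2 - 2 = 0$)
$H{\left(N,g \right)} = 2 N \left(-5 + g\right)$
$S{\left(G,v \right)} = 0$ ($S{\left(G,v \right)} = 2 \cdot 0 \left(-5 + v\right) = 0$)
$s = 36$ ($s = 9 \cdot 4 = 36$)
$- 10 S{\left(L{\left(1,1 \right)},0 \right)} s = \left(-10\right) 0 \cdot 36 = 0 \cdot 36 = 0$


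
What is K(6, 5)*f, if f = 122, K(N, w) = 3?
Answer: 366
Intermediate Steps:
K(6, 5)*f = 3*122 = 366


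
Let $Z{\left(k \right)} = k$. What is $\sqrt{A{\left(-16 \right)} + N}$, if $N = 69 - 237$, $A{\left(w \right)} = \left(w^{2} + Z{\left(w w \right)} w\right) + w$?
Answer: $2 i \sqrt{1006} \approx 63.435 i$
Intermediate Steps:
$A{\left(w \right)} = w + w^{2} + w^{3}$ ($A{\left(w \right)} = \left(w^{2} + w w w\right) + w = \left(w^{2} + w^{2} w\right) + w = \left(w^{2} + w^{3}\right) + w = w + w^{2} + w^{3}$)
$N = -168$
$\sqrt{A{\left(-16 \right)} + N} = \sqrt{- 16 \left(1 - 16 + \left(-16\right)^{2}\right) - 168} = \sqrt{- 16 \left(1 - 16 + 256\right) - 168} = \sqrt{\left(-16\right) 241 - 168} = \sqrt{-3856 - 168} = \sqrt{-4024} = 2 i \sqrt{1006}$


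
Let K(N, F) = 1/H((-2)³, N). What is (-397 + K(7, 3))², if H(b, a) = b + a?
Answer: 158404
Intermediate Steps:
H(b, a) = a + b
K(N, F) = 1/(-8 + N) (K(N, F) = 1/(N + (-2)³) = 1/(N - 8) = 1/(-8 + N))
(-397 + K(7, 3))² = (-397 + 1/(-8 + 7))² = (-397 + 1/(-1))² = (-397 - 1)² = (-398)² = 158404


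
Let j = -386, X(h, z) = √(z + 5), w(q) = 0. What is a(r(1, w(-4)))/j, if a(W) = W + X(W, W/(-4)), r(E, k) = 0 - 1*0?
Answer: -√5/386 ≈ -0.0057929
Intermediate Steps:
r(E, k) = 0 (r(E, k) = 0 + 0 = 0)
X(h, z) = √(5 + z)
a(W) = W + √(5 - W/4) (a(W) = W + √(5 + W/(-4)) = W + √(5 + W*(-¼)) = W + √(5 - W/4))
a(r(1, w(-4)))/j = (0 + √(20 - 1*0)/2)/(-386) = (0 + √(20 + 0)/2)*(-1/386) = (0 + √20/2)*(-1/386) = (0 + (2*√5)/2)*(-1/386) = (0 + √5)*(-1/386) = √5*(-1/386) = -√5/386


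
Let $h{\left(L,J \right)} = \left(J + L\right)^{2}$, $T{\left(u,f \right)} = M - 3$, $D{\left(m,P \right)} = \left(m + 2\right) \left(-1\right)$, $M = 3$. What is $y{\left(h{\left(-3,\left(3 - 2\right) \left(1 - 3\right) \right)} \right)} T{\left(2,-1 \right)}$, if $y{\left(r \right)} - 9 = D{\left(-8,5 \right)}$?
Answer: $0$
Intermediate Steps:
$D{\left(m,P \right)} = -2 - m$ ($D{\left(m,P \right)} = \left(2 + m\right) \left(-1\right) = -2 - m$)
$T{\left(u,f \right)} = 0$ ($T{\left(u,f \right)} = 3 - 3 = 0$)
$y{\left(r \right)} = 15$ ($y{\left(r \right)} = 9 - -6 = 9 + \left(-2 + 8\right) = 9 + 6 = 15$)
$y{\left(h{\left(-3,\left(3 - 2\right) \left(1 - 3\right) \right)} \right)} T{\left(2,-1 \right)} = 15 \cdot 0 = 0$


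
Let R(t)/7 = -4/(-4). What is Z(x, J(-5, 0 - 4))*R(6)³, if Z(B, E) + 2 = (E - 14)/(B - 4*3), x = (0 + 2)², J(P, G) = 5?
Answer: -2401/8 ≈ -300.13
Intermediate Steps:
x = 4 (x = 2² = 4)
Z(B, E) = -2 + (-14 + E)/(-12 + B) (Z(B, E) = -2 + (E - 14)/(B - 4*3) = -2 + (-14 + E)/(B - 12) = -2 + (-14 + E)/(-12 + B))
R(t) = 7 (R(t) = 7*(-4/(-4)) = 7*(-4*(-¼)) = 7*1 = 7)
Z(x, J(-5, 0 - 4))*R(6)³ = ((10 + 5 - 2*4)/(-12 + 4))*7³ = ((10 + 5 - 8)/(-8))*343 = -⅛*7*343 = -7/8*343 = -2401/8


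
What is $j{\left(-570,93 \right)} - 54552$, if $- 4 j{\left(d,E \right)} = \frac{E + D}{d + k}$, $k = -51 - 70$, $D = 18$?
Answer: $- \frac{150781617}{2764} \approx -54552.0$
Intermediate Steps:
$k = -121$
$j{\left(d,E \right)} = - \frac{18 + E}{4 \left(-121 + d\right)}$ ($j{\left(d,E \right)} = - \frac{\left(E + 18\right) \frac{1}{d - 121}}{4} = - \frac{\left(18 + E\right) \frac{1}{-121 + d}}{4} = - \frac{\frac{1}{-121 + d} \left(18 + E\right)}{4} = - \frac{18 + E}{4 \left(-121 + d\right)}$)
$j{\left(-570,93 \right)} - 54552 = \frac{-18 - 93}{4 \left(-121 - 570\right)} - 54552 = \frac{-18 - 93}{4 \left(-691\right)} - 54552 = \frac{1}{4} \left(- \frac{1}{691}\right) \left(-111\right) - 54552 = \frac{111}{2764} - 54552 = - \frac{150781617}{2764}$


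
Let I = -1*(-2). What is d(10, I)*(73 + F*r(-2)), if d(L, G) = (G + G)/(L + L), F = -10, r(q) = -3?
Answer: 103/5 ≈ 20.600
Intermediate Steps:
I = 2
d(L, G) = G/L (d(L, G) = (2*G)/((2*L)) = (2*G)*(1/(2*L)) = G/L)
d(10, I)*(73 + F*r(-2)) = (2/10)*(73 - 10*(-3)) = (2*(⅒))*(73 + 30) = (⅕)*103 = 103/5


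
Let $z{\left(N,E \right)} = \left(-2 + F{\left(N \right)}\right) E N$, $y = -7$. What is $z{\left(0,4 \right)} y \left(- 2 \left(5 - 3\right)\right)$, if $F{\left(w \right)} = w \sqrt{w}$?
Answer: $0$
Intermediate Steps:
$F{\left(w \right)} = w^{\frac{3}{2}}$
$z{\left(N,E \right)} = E N \left(-2 + N^{\frac{3}{2}}\right)$ ($z{\left(N,E \right)} = \left(-2 + N^{\frac{3}{2}}\right) E N = E N \left(-2 + N^{\frac{3}{2}}\right)$)
$z{\left(0,4 \right)} y \left(- 2 \left(5 - 3\right)\right) = 4 \cdot 0 \left(-2 + 0^{\frac{3}{2}}\right) \left(-7\right) \left(- 2 \left(5 - 3\right)\right) = 4 \cdot 0 \left(-2 + 0\right) \left(-7\right) \left(\left(-2\right) 2\right) = 4 \cdot 0 \left(-2\right) \left(-7\right) \left(-4\right) = 0 \left(-7\right) \left(-4\right) = 0 \left(-4\right) = 0$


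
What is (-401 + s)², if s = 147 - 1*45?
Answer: 89401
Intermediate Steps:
s = 102 (s = 147 - 45 = 102)
(-401 + s)² = (-401 + 102)² = (-299)² = 89401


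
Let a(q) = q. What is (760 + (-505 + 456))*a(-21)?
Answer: -14931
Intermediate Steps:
(760 + (-505 + 456))*a(-21) = (760 + (-505 + 456))*(-21) = (760 - 49)*(-21) = 711*(-21) = -14931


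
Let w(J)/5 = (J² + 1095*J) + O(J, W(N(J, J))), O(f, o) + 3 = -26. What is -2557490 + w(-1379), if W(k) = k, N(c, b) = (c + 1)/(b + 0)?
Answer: -599455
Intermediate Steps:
N(c, b) = (1 + c)/b
O(f, o) = -29 (O(f, o) = -3 - 26 = -29)
w(J) = -145 + 5*J² + 5475*J (w(J) = 5*((J² + 1095*J) - 29) = 5*(-29 + J² + 1095*J) = -145 + 5*J² + 5475*J)
-2557490 + w(-1379) = -2557490 + (-145 + 5*(-1379)² + 5475*(-1379)) = -2557490 + (-145 + 5*1901641 - 7550025) = -2557490 + (-145 + 9508205 - 7550025) = -2557490 + 1958035 = -599455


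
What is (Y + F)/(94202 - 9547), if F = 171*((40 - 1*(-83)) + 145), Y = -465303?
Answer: -83895/16931 ≈ -4.9551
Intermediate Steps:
F = 45828 (F = 171*((40 + 83) + 145) = 171*(123 + 145) = 171*268 = 45828)
(Y + F)/(94202 - 9547) = (-465303 + 45828)/(94202 - 9547) = -419475/84655 = -419475*1/84655 = -83895/16931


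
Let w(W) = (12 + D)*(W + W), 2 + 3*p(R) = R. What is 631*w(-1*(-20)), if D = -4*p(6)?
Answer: 504800/3 ≈ 1.6827e+5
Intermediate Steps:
p(R) = -⅔ + R/3
D = -16/3 (D = -4*(-⅔ + (⅓)*6) = -4*(-⅔ + 2) = -4*4/3 = -16/3 ≈ -5.3333)
w(W) = 40*W/3 (w(W) = (12 - 16/3)*(W + W) = 20*(2*W)/3 = 40*W/3)
631*w(-1*(-20)) = 631*(40*(-1*(-20))/3) = 631*((40/3)*20) = 631*(800/3) = 504800/3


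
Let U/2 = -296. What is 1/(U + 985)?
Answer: 1/393 ≈ 0.0025445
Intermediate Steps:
U = -592 (U = 2*(-296) = -592)
1/(U + 985) = 1/(-592 + 985) = 1/393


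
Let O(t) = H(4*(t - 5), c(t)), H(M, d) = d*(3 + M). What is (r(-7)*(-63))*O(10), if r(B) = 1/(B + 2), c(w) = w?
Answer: 2898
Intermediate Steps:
r(B) = 1/(2 + B)
O(t) = t*(-17 + 4*t) (O(t) = t*(3 + 4*(t - 5)) = t*(3 + 4*(-5 + t)) = t*(3 + (-20 + 4*t)) = t*(-17 + 4*t))
(r(-7)*(-63))*O(10) = (-63/(2 - 7))*(10*(-17 + 4*10)) = (-63/(-5))*(10*(-17 + 40)) = (-1/5*(-63))*(10*23) = (63/5)*230 = 2898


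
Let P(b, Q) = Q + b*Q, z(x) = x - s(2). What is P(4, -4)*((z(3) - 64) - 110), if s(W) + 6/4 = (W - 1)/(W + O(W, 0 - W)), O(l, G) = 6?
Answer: 6785/2 ≈ 3392.5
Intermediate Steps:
s(W) = -3/2 + (-1 + W)/(6 + W) (s(W) = -3/2 + (W - 1)/(W + 6) = -3/2 + (-1 + W)/(6 + W))
z(x) = 11/8 + x (z(x) = x - (-20 - 1*2)/(2*(6 + 2)) = x - (-20 - 2)/(2*8) = x - (-22)/(2*8) = x - 1*(-11/8) = x + 11/8 = 11/8 + x)
P(b, Q) = Q + Q*b
P(4, -4)*((z(3) - 64) - 110) = (-4*(1 + 4))*(((11/8 + 3) - 64) - 110) = (-4*5)*((35/8 - 64) - 110) = -20*(-477/8 - 110) = -20*(-1357/8) = 6785/2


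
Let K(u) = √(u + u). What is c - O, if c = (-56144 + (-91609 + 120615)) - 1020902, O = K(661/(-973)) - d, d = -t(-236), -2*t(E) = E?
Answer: -1048158 - I*√1286306/973 ≈ -1.0482e+6 - 1.1656*I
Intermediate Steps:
t(E) = -E/2
K(u) = √2*√u (K(u) = √(2*u) = √2*√u)
d = -118 (d = -(-1)*(-236)/2 = -1*118 = -118)
O = 118 + I*√1286306/973 (O = √2*√(661/(-973)) - 1*(-118) = √2*√(661*(-1/973)) + 118 = √2*√(-661/973) + 118 = √2*(I*√643153/973) + 118 = I*√1286306/973 + 118 = 118 + I*√1286306/973 ≈ 118.0 + 1.1656*I)
c = -1048040 (c = (-56144 + 29006) - 1020902 = -27138 - 1020902 = -1048040)
c - O = -1048040 - (118 + I*√1286306/973) = -1048040 + (-118 - I*√1286306/973) = -1048158 - I*√1286306/973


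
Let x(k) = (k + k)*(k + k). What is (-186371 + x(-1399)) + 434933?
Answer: 8077366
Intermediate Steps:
x(k) = 4*k² (x(k) = (2*k)*(2*k) = 4*k²)
(-186371 + x(-1399)) + 434933 = (-186371 + 4*(-1399)²) + 434933 = (-186371 + 4*1957201) + 434933 = (-186371 + 7828804) + 434933 = 7642433 + 434933 = 8077366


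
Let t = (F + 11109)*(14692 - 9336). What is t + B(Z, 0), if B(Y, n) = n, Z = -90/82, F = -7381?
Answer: 19967168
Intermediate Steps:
Z = -45/41 (Z = -90*1/82 = -45/41 ≈ -1.0976)
t = 19967168 (t = (-7381 + 11109)*(14692 - 9336) = 3728*5356 = 19967168)
t + B(Z, 0) = 19967168 + 0 = 19967168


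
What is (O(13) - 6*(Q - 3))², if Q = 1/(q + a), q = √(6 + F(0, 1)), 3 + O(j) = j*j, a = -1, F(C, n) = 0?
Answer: 835612/25 - 10968*√6/25 ≈ 32350.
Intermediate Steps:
O(j) = -3 + j² (O(j) = -3 + j*j = -3 + j²)
q = √6 (q = √(6 + 0) = √6 ≈ 2.4495)
Q = 1/(-1 + √6) (Q = 1/(√6 - 1) = 1/(-1 + √6) ≈ 0.68990)
(O(13) - 6*(Q - 3))² = ((-3 + 13²) - 6*((⅕ + √6/5) - 3))² = ((-3 + 169) - 6*(-14/5 + √6/5))² = (166 + (84/5 - 6*√6/5))² = (914/5 - 6*√6/5)²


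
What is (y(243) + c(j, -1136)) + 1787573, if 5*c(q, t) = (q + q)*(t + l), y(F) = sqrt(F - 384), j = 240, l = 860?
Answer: 1761077 + I*sqrt(141) ≈ 1.7611e+6 + 11.874*I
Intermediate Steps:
y(F) = sqrt(-384 + F)
c(q, t) = 2*q*(860 + t)/5 (c(q, t) = ((q + q)*(t + 860))/5 = ((2*q)*(860 + t))/5 = (2*q*(860 + t))/5 = 2*q*(860 + t)/5)
(y(243) + c(j, -1136)) + 1787573 = (sqrt(-384 + 243) + (2/5)*240*(860 - 1136)) + 1787573 = (sqrt(-141) + (2/5)*240*(-276)) + 1787573 = (I*sqrt(141) - 26496) + 1787573 = (-26496 + I*sqrt(141)) + 1787573 = 1761077 + I*sqrt(141)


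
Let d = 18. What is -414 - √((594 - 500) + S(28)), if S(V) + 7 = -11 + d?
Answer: -414 - √94 ≈ -423.70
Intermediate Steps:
S(V) = 0 (S(V) = -7 + (-11 + 18) = -7 + 7 = 0)
-414 - √((594 - 500) + S(28)) = -414 - √((594 - 500) + 0) = -414 - √(94 + 0) = -414 - √94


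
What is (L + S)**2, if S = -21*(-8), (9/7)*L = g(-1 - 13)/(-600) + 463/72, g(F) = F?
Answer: 7856354920561/262440000 ≈ 29936.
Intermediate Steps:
L = 81319/16200 (L = 7*((-1 - 13)/(-600) + 463/72)/9 = 7*(-14*(-1/600) + 463*(1/72))/9 = 7*(7/300 + 463/72)/9 = (7/9)*(11617/1800) = 81319/16200 ≈ 5.0197)
S = 168
(L + S)**2 = (81319/16200 + 168)**2 = (2802919/16200)**2 = 7856354920561/262440000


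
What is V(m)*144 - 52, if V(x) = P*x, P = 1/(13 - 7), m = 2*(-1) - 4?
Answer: -196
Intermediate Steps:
m = -6 (m = -2 - 4 = -6)
P = ⅙ (P = 1/6 = ⅙ ≈ 0.16667)
V(x) = x/6
V(m)*144 - 52 = ((⅙)*(-6))*144 - 52 = -1*144 - 52 = -144 - 52 = -196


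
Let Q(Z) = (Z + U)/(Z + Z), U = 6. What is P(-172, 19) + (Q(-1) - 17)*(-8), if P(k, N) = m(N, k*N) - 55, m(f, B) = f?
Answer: 120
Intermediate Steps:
Q(Z) = (6 + Z)/(2*Z) (Q(Z) = (Z + 6)/(Z + Z) = (6 + Z)/((2*Z)) = (6 + Z)*(1/(2*Z)) = (6 + Z)/(2*Z))
P(k, N) = -55 + N (P(k, N) = N - 55 = -55 + N)
P(-172, 19) + (Q(-1) - 17)*(-8) = (-55 + 19) + ((½)*(6 - 1)/(-1) - 17)*(-8) = -36 + ((½)*(-1)*5 - 17)*(-8) = -36 + (-5/2 - 17)*(-8) = -36 - 39/2*(-8) = -36 + 156 = 120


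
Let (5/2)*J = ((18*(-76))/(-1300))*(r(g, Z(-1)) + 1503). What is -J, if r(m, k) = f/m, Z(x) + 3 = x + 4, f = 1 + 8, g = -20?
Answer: -5138721/8125 ≈ -632.46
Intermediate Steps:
f = 9
Z(x) = 1 + x (Z(x) = -3 + (x + 4) = -3 + (4 + x) = 1 + x)
r(m, k) = 9/m
J = 5138721/8125 (J = 2*(((18*(-76))/(-1300))*(9/(-20) + 1503))/5 = 2*((-1368*(-1/1300))*(9*(-1/20) + 1503))/5 = 2*(342*(-9/20 + 1503)/325)/5 = 2*((342/325)*(30051/20))/5 = (⅖)*(5138721/3250) = 5138721/8125 ≈ 632.46)
-J = -1*5138721/8125 = -5138721/8125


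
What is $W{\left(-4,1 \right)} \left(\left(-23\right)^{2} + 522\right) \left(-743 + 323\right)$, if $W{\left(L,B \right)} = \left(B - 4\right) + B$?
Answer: $882840$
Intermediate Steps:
$W{\left(L,B \right)} = -4 + 2 B$ ($W{\left(L,B \right)} = \left(-4 + B\right) + B = -4 + 2 B$)
$W{\left(-4,1 \right)} \left(\left(-23\right)^{2} + 522\right) \left(-743 + 323\right) = \left(-4 + 2 \cdot 1\right) \left(\left(-23\right)^{2} + 522\right) \left(-743 + 323\right) = \left(-4 + 2\right) \left(529 + 522\right) \left(-420\right) = - 2 \cdot 1051 \left(-420\right) = \left(-2\right) \left(-441420\right) = 882840$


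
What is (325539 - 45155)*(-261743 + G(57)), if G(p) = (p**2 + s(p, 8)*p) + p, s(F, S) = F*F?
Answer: -20536445696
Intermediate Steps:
s(F, S) = F**2
G(p) = p + p**2 + p**3 (G(p) = (p**2 + p**2*p) + p = (p**2 + p**3) + p = p + p**2 + p**3)
(325539 - 45155)*(-261743 + G(57)) = (325539 - 45155)*(-261743 + 57*(1 + 57 + 57**2)) = 280384*(-261743 + 57*(1 + 57 + 3249)) = 280384*(-261743 + 57*3307) = 280384*(-261743 + 188499) = 280384*(-73244) = -20536445696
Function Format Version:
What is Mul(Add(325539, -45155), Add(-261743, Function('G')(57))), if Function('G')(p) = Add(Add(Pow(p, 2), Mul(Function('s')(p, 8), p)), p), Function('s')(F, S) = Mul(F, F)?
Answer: -20536445696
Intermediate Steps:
Function('s')(F, S) = Pow(F, 2)
Function('G')(p) = Add(p, Pow(p, 2), Pow(p, 3)) (Function('G')(p) = Add(Add(Pow(p, 2), Mul(Pow(p, 2), p)), p) = Add(Add(Pow(p, 2), Pow(p, 3)), p) = Add(p, Pow(p, 2), Pow(p, 3)))
Mul(Add(325539, -45155), Add(-261743, Function('G')(57))) = Mul(Add(325539, -45155), Add(-261743, Mul(57, Add(1, 57, Pow(57, 2))))) = Mul(280384, Add(-261743, Mul(57, Add(1, 57, 3249)))) = Mul(280384, Add(-261743, Mul(57, 3307))) = Mul(280384, Add(-261743, 188499)) = Mul(280384, -73244) = -20536445696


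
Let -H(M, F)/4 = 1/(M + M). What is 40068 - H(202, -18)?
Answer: 4046869/101 ≈ 40068.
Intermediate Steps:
H(M, F) = -2/M (H(M, F) = -4/(M + M) = -4*1/(2*M) = -2/M)
40068 - H(202, -18) = 40068 - (-2)/202 = 40068 - 1*(-1/101) = 40068 + 1/101 = 4046869/101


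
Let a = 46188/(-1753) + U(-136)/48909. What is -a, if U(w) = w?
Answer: 132896900/5043381 ≈ 26.351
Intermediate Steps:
a = -132896900/5043381 (a = 46188/(-1753) - 136/48909 = 46188*(-1/1753) - 136*1/48909 = -46188/1753 - 8/2877 = -132896900/5043381 ≈ -26.351)
-a = -1*(-132896900/5043381) = 132896900/5043381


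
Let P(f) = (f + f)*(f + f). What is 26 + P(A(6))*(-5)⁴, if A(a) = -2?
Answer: 10026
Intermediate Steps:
P(f) = 4*f² (P(f) = (2*f)*(2*f) = 4*f²)
26 + P(A(6))*(-5)⁴ = 26 + (4*(-2)²)*(-5)⁴ = 26 + (4*4)*625 = 26 + 16*625 = 26 + 10000 = 10026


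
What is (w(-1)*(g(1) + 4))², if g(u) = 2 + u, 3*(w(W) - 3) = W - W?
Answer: 441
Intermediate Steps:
w(W) = 3 (w(W) = 3 + (W - W)/3 = 3 + (⅓)*0 = 3 + 0 = 3)
(w(-1)*(g(1) + 4))² = (3*((2 + 1) + 4))² = (3*(3 + 4))² = (3*7)² = 21² = 441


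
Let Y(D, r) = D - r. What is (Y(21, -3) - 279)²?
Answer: 65025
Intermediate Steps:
(Y(21, -3) - 279)² = ((21 - 1*(-3)) - 279)² = ((21 + 3) - 279)² = (24 - 279)² = (-255)² = 65025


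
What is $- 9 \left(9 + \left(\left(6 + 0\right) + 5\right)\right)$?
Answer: $-180$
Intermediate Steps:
$- 9 \left(9 + \left(\left(6 + 0\right) + 5\right)\right) = - 9 \left(9 + \left(6 + 5\right)\right) = - 9 \left(9 + 11\right) = \left(-9\right) 20 = -180$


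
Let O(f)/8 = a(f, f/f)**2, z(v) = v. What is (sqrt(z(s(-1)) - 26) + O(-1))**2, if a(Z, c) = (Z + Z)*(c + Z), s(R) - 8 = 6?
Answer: -12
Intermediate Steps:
s(R) = 14 (s(R) = 8 + 6 = 14)
a(Z, c) = 2*Z*(Z + c) (a(Z, c) = (2*Z)*(Z + c) = 2*Z*(Z + c))
O(f) = 32*f**2*(1 + f)**2 (O(f) = 8*(2*f*(f + f/f))**2 = 8*(2*f*(f + 1))**2 = 8*(2*f*(1 + f))**2 = 8*(4*f**2*(1 + f)**2) = 32*f**2*(1 + f)**2)
(sqrt(z(s(-1)) - 26) + O(-1))**2 = (sqrt(14 - 26) + 32*(-1)**2*(1 - 1)**2)**2 = (sqrt(-12) + 32*1*0**2)**2 = (2*I*sqrt(3) + 32*1*0)**2 = (2*I*sqrt(3) + 0)**2 = (2*I*sqrt(3))**2 = -12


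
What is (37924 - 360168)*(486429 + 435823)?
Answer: -297190173488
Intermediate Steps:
(37924 - 360168)*(486429 + 435823) = -322244*922252 = -297190173488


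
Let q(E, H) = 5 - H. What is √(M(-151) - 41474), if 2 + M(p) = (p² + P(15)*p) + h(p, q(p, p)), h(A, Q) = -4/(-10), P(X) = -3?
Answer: 2*I*√113885/5 ≈ 134.99*I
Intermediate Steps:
h(A, Q) = ⅖ (h(A, Q) = -4*(-⅒) = ⅖)
M(p) = -8/5 + p² - 3*p (M(p) = -2 + ((p² - 3*p) + ⅖) = -2 + (⅖ + p² - 3*p) = -8/5 + p² - 3*p)
√(M(-151) - 41474) = √((-8/5 + (-151)² - 3*(-151)) - 41474) = √((-8/5 + 22801 + 453) - 41474) = √(116262/5 - 41474) = √(-91108/5) = 2*I*√113885/5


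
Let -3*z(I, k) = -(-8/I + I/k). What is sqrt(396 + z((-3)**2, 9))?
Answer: 17*sqrt(111)/9 ≈ 19.901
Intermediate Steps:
z(I, k) = -8/(3*I) + I/(3*k) (z(I, k) = -(-1)*(-8/I + I/k)/3 = -(8/I - I/k)/3 = -8/(3*I) + I/(3*k))
sqrt(396 + z((-3)**2, 9)) = sqrt(396 + (-8/(3*((-3)**2)) + (1/3)*(-3)**2/9)) = sqrt(396 + (-8/3/9 + (1/3)*9*(1/9))) = sqrt(396 + (-8/3*1/9 + 1/3)) = sqrt(396 + (-8/27 + 1/3)) = sqrt(396 + 1/27) = sqrt(10693/27) = 17*sqrt(111)/9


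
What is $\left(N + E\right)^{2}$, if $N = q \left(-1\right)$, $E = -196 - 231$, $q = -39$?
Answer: $150544$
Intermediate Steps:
$E = -427$
$N = 39$ ($N = \left(-39\right) \left(-1\right) = 39$)
$\left(N + E\right)^{2} = \left(39 - 427\right)^{2} = \left(-388\right)^{2} = 150544$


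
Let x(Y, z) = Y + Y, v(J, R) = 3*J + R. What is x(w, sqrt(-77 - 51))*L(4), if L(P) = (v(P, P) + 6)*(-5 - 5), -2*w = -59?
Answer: -12980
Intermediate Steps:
v(J, R) = R + 3*J
w = 59/2 (w = -1/2*(-59) = 59/2 ≈ 29.500)
x(Y, z) = 2*Y
L(P) = -60 - 40*P (L(P) = ((P + 3*P) + 6)*(-5 - 5) = (4*P + 6)*(-10) = (6 + 4*P)*(-10) = -60 - 40*P)
x(w, sqrt(-77 - 51))*L(4) = (2*(59/2))*(-60 - 40*4) = 59*(-60 - 160) = 59*(-220) = -12980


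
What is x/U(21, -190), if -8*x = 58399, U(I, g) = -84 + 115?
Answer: -58399/248 ≈ -235.48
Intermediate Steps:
U(I, g) = 31
x = -58399/8 (x = -⅛*58399 = -58399/8 ≈ -7299.9)
x/U(21, -190) = -58399/8/31 = -58399/8*1/31 = -58399/248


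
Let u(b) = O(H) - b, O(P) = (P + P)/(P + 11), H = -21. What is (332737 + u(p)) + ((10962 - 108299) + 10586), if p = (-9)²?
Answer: 1229546/5 ≈ 2.4591e+5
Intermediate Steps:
p = 81
O(P) = 2*P/(11 + P) (O(P) = (2*P)/(11 + P) = 2*P/(11 + P))
u(b) = 21/5 - b (u(b) = 2*(-21)/(11 - 21) - b = 2*(-21)/(-10) - b = 2*(-21)*(-⅒) - b = 21/5 - b)
(332737 + u(p)) + ((10962 - 108299) + 10586) = (332737 + (21/5 - 1*81)) + ((10962 - 108299) + 10586) = (332737 + (21/5 - 81)) + (-97337 + 10586) = (332737 - 384/5) - 86751 = 1663301/5 - 86751 = 1229546/5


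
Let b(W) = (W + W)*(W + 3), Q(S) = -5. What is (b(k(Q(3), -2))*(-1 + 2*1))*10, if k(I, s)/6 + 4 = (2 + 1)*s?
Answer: 68400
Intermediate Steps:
k(I, s) = -24 + 18*s (k(I, s) = -24 + 6*((2 + 1)*s) = -24 + 6*(3*s) = -24 + 18*s)
b(W) = 2*W*(3 + W) (b(W) = (2*W)*(3 + W) = 2*W*(3 + W))
(b(k(Q(3), -2))*(-1 + 2*1))*10 = ((2*(-24 + 18*(-2))*(3 + (-24 + 18*(-2))))*(-1 + 2*1))*10 = ((2*(-24 - 36)*(3 + (-24 - 36)))*(-1 + 2))*10 = ((2*(-60)*(3 - 60))*1)*10 = ((2*(-60)*(-57))*1)*10 = (6840*1)*10 = 6840*10 = 68400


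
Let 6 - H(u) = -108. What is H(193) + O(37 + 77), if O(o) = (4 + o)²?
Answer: 14038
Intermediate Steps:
H(u) = 114 (H(u) = 6 - 1*(-108) = 6 + 108 = 114)
H(193) + O(37 + 77) = 114 + (4 + (37 + 77))² = 114 + (4 + 114)² = 114 + 118² = 114 + 13924 = 14038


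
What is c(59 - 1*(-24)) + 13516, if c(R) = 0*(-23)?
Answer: 13516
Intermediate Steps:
c(R) = 0
c(59 - 1*(-24)) + 13516 = 0 + 13516 = 13516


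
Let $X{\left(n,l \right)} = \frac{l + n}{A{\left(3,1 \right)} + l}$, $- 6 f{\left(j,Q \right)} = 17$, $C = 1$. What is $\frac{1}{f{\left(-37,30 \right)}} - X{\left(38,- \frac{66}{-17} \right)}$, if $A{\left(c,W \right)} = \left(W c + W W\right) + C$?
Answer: $- \frac{13010}{2567} \approx -5.0682$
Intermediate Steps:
$A{\left(c,W \right)} = 1 + W^{2} + W c$ ($A{\left(c,W \right)} = \left(W c + W W\right) + 1 = \left(W c + W^{2}\right) + 1 = \left(W^{2} + W c\right) + 1 = 1 + W^{2} + W c$)
$f{\left(j,Q \right)} = - \frac{17}{6}$ ($f{\left(j,Q \right)} = \left(- \frac{1}{6}\right) 17 = - \frac{17}{6}$)
$X{\left(n,l \right)} = \frac{l + n}{5 + l}$ ($X{\left(n,l \right)} = \frac{l + n}{\left(1 + 1^{2} + 1 \cdot 3\right) + l} = \frac{l + n}{\left(1 + 1 + 3\right) + l} = \frac{l + n}{5 + l}$)
$\frac{1}{f{\left(-37,30 \right)}} - X{\left(38,- \frac{66}{-17} \right)} = \frac{1}{- \frac{17}{6}} - \frac{- \frac{66}{-17} + 38}{5 - \frac{66}{-17}} = - \frac{6}{17} - \frac{\left(-66\right) \left(- \frac{1}{17}\right) + 38}{5 - - \frac{66}{17}} = - \frac{6}{17} - \frac{\frac{66}{17} + 38}{5 + \frac{66}{17}} = - \frac{6}{17} - \frac{1}{\frac{151}{17}} \cdot \frac{712}{17} = - \frac{6}{17} - \frac{17}{151} \cdot \frac{712}{17} = - \frac{6}{17} - \frac{712}{151} = - \frac{13010}{2567}$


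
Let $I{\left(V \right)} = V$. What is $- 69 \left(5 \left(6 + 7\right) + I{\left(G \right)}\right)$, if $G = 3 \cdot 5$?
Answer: $-5520$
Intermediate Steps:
$G = 15$
$- 69 \left(5 \left(6 + 7\right) + I{\left(G \right)}\right) = - 69 \left(5 \left(6 + 7\right) + 15\right) = - 69 \left(5 \cdot 13 + 15\right) = - 69 \left(65 + 15\right) = \left(-69\right) 80 = -5520$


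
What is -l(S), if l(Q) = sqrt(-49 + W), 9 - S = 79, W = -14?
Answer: -3*I*sqrt(7) ≈ -7.9373*I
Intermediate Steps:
S = -70 (S = 9 - 1*79 = 9 - 79 = -70)
l(Q) = 3*I*sqrt(7) (l(Q) = sqrt(-49 - 14) = sqrt(-63) = 3*I*sqrt(7))
-l(S) = -3*I*sqrt(7)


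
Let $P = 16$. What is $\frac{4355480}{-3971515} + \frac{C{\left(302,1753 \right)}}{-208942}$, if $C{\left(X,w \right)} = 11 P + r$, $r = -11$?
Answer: $- \frac{182139600427}{165963257426} \approx -1.0975$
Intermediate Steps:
$C{\left(X,w \right)} = 165$ ($C{\left(X,w \right)} = 11 \cdot 16 - 11 = 176 - 11 = 165$)
$\frac{4355480}{-3971515} + \frac{C{\left(302,1753 \right)}}{-208942} = \frac{4355480}{-3971515} + \frac{165}{-208942} = 4355480 \left(- \frac{1}{3971515}\right) + 165 \left(- \frac{1}{208942}\right) = - \frac{871096}{794303} - \frac{165}{208942} = - \frac{182139600427}{165963257426}$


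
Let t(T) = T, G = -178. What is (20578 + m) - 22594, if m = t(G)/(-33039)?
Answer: -66606446/33039 ≈ -2016.0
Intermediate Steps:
m = 178/33039 (m = -178/(-33039) = -178*(-1/33039) = 178/33039 ≈ 0.0053876)
(20578 + m) - 22594 = (20578 + 178/33039) - 22594 = 679876720/33039 - 22594 = -66606446/33039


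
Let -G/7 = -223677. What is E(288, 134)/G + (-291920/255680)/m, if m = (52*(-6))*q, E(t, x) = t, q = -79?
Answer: 1885980077/13704566916768 ≈ 0.00013762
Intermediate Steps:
G = 1565739 (G = -7*(-223677) = 1565739)
m = 24648 (m = (52*(-6))*(-79) = -312*(-79) = 24648)
E(288, 134)/G + (-291920/255680)/m = 288/1565739 - 291920/255680/24648 = 288*(1/1565739) - 291920*1/255680*(1/24648) = 32/173971 - 3649/3196*1/24648 = 32/173971 - 3649/78775008 = 1885980077/13704566916768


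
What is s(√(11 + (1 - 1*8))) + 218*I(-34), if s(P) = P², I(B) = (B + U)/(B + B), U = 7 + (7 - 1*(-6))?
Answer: 831/17 ≈ 48.882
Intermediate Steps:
U = 20 (U = 7 + (7 + 6) = 7 + 13 = 20)
I(B) = (20 + B)/(2*B) (I(B) = (B + 20)/(B + B) = (20 + B)/((2*B)) = (20 + B)*(1/(2*B)) = (20 + B)/(2*B))
s(√(11 + (1 - 1*8))) + 218*I(-34) = (√(11 + (1 - 1*8)))² + 218*((½)*(20 - 34)/(-34)) = (√(11 + (1 - 8)))² + 218*((½)*(-1/34)*(-14)) = (√(11 - 7))² + 218*(7/34) = (√4)² + 763/17 = 2² + 763/17 = 4 + 763/17 = 831/17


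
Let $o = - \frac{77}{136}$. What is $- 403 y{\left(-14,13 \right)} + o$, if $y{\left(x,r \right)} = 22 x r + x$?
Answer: $\frac{220218467}{136} \approx 1.6193 \cdot 10^{6}$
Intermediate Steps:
$o = - \frac{77}{136}$ ($o = \left(-77\right) \frac{1}{136} = - \frac{77}{136} \approx -0.56618$)
$y{\left(x,r \right)} = x + 22 r x$ ($y{\left(x,r \right)} = 22 r x + x = x + 22 r x$)
$- 403 y{\left(-14,13 \right)} + o = - 403 \left(- 14 \left(1 + 22 \cdot 13\right)\right) - \frac{77}{136} = - 403 \left(- 14 \left(1 + 286\right)\right) - \frac{77}{136} = - 403 \left(\left(-14\right) 287\right) - \frac{77}{136} = \left(-403\right) \left(-4018\right) - \frac{77}{136} = 1619254 - \frac{77}{136} = \frac{220218467}{136}$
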